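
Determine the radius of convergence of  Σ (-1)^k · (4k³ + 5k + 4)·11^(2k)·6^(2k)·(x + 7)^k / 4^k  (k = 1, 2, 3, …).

R = 1/1089

Ratio test: |a_{k+1}/a_k| = [(4(k+1)³ + 5(k+1) + 4)/(4k³ + 5k + 4)] · 121·36/4 → 1089 as k → ∞.
Thus R = 1/(1089) = 1/1089.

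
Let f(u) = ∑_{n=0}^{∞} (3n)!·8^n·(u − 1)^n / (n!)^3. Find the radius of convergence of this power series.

R = 1/216

Ratio test: |a_{n+1}/a_n| = (3n+1)·(3n+2)·(3n+3)/(n+1)³ · 8 → 216 as n → ∞.
The series converges when 216 · |u − 1| < 1, giving R = 1/216.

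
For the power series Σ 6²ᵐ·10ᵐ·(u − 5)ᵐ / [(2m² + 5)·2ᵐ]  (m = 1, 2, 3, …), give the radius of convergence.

Apply the ratio test: |a_{m+1}| / |a_m| = [(2m² + 5)/(2(m+1)² + 5)] · 36·10/2, which tends to 180 as m → ∞.
Hence the series converges for |u − 5| < 1/(180) = 1/180, so the radius of convergence is 1/180.

R = 1/180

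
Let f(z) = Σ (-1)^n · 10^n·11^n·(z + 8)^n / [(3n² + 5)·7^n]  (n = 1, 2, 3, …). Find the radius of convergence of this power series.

R = 7/110

The ratio of consecutive coefficients is [(3n² + 5)/(3(n+1)² + 5)] · 10·11/7 → 110/7.
Convergence for |z + 8| · 110/7 < 1, i.e. |z + 8| < 7/110. So R = 7/110.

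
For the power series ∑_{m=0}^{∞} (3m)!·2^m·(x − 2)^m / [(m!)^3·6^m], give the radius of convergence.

The ratio of consecutive coefficients is (3m+1)·(3m+2)·(3m+3)/(m+1)³ · 2/6 → 9.
Hence the series converges for |x − 2| < 1/(9) = 1/9, so the radius of convergence is 1/9.

R = 1/9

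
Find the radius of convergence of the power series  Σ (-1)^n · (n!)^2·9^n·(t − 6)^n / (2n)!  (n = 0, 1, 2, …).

Ratio test: |a_{n+1}/a_n| = (n+1)²/[(2n+1)·(2n+2)] · 9 → 9/4 as n → ∞.
The series converges when 9/4 · |t − 6| < 1, giving R = 4/9.

R = 4/9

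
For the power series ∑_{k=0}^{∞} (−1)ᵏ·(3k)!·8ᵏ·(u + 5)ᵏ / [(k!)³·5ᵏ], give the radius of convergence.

The ratio of consecutive coefficients is (3k+1)·(3k+2)·(3k+3)/(k+1)³ · 8/5 → 216/5.
The series converges when 216/5 · |u + 5| < 1, giving R = 5/216.

R = 5/216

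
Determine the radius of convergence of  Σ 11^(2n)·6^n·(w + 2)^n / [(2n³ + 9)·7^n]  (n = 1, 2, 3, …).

R = 7/726

By the ratio test, |a_{n+1}/a_n| = [(2n³ + 9)/(2(n+1)³ + 9)] · 121·6/7 → 726/7.
Convergence for |w + 2| · 726/7 < 1, i.e. |w + 2| < 7/726. So R = 7/726.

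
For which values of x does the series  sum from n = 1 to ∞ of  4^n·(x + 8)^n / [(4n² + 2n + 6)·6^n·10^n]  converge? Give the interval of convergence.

Apply the ratio test: |a_{n+1}| / |a_n| = [(4n² + 2n + 6)/(4(n+1)² + 2(n+1) + 6)] · 4/(6·10), which tends to 1/15 as n → ∞.
Hence the series converges for |x + 8| < 1/(1/15) = 15, so the radius of convergence is 15.
Check x = 7: the series is dominated by a constant times Σ 1/n², which converges (p = 2 > 1).
At x = -23: the terms are on the order of 1/n², so the series converges absolutely by comparison with the p-series (p = 2 > 1).

[-23, 7]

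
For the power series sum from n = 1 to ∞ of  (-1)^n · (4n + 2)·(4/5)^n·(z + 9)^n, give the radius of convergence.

Apply the ratio test: |a_{n+1}| / |a_n| = [(4(n+1) + 2)/(4n + 2)] · 4/5, which tends to 4/5 as n → ∞.
Convergence for |z + 9| · 4/5 < 1, i.e. |z + 9| < 5/4. So R = 5/4.

R = 5/4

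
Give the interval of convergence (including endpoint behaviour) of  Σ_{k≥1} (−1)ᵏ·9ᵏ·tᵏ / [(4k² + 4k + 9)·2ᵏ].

[-2/9, 2/9]

By the ratio test, |a_{k+1}/a_k| = [(4k² + 4k + 9)/(4(k+1)² + 4(k+1) + 9)] · 9/2 → 9/2.
The series converges when 9/2 · |t| < 1, giving R = 2/9.
Check t = 2/9: the series is dominated by a constant times Σ 1/k², which converges (p = 2 > 1).
When t = -2/9, the series is dominated by a constant times Σ 1/k², which converges (p = 2 > 1).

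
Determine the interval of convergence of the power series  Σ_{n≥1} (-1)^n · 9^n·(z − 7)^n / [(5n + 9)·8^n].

Apply the ratio test: |a_{n+1}| / |a_n| = [(5n + 9)/(5(n+1) + 9)] · 9/8, which tends to 9/8 as n → ∞.
Hence the series converges for |z − 7| < 1/(9/8) = 8/9, so the radius of convergence is 8/9.
Check z = 71/9: convergence follows from the alternating series test (terms decrease monotonically to 0).
When z = 55/9, the terms are asymptotic to a nonzero constant times 1/n, so the series diverges by limit comparison with Σ 1/n.

(55/9, 71/9]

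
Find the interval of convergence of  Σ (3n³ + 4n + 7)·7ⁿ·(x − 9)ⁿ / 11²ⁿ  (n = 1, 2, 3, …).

The ratio of consecutive coefficients is [(3(n+1)³ + 4(n+1) + 7)/(3n³ + 4n + 7)] · 7/121 → 7/121.
The series converges when 7/121 · |x − 9| < 1, giving R = 121/7.
Check x = 184/7: the terms have absolute value of order n³, which does not tend to 0, so the series diverges by the divergence test.
When x = -58/7, the terms have absolute value of order n³, which does not tend to 0, so the series diverges by the divergence test.

(-58/7, 184/7)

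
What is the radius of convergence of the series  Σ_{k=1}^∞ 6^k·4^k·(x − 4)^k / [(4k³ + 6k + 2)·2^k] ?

The ratio of consecutive coefficients is [(4k³ + 6k + 2)/(4(k+1)³ + 6(k+1) + 2)] · 6·4/2 → 12.
Convergence for |x − 4| · 12 < 1, i.e. |x − 4| < 1/12. So R = 1/12.

R = 1/12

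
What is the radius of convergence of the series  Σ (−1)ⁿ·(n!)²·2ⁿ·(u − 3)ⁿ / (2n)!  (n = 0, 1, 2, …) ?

R = 2

Apply the ratio test: |a_{n+1}| / |a_n| = (n+1)²/[(2n+1)·(2n+2)] · 2, which tends to 1/2 as n → ∞.
Convergence for |u − 3| · 1/2 < 1, i.e. |u − 3| < 2. So R = 2.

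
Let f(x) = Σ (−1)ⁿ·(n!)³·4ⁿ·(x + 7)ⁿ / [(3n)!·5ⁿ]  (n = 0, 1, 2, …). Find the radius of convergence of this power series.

Apply the ratio test: |a_{n+1}| / |a_n| = (n+1)³/[(3n+1)·(3n+2)·(3n+3)] · 4/5, which tends to 4/135 as n → ∞.
Thus R = 1/(4/135) = 135/4.

R = 135/4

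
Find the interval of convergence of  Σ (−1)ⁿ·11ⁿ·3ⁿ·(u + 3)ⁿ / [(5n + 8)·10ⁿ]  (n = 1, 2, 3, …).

The ratio of consecutive coefficients is [(5n + 8)/(5(n+1) + 8)] · 11·3/10 → 33/10.
Hence the series converges for |u + 3| < 1/(33/10) = 10/33, so the radius of convergence is 10/33.
At u = -89/33: an alternating series whose terms decrease to 0 in absolute value, so it converges by the Leibniz criterion.
Endpoint u = -109/33: comparison with the harmonic series Σ 1/n shows the series diverges.

(-109/33, -89/33]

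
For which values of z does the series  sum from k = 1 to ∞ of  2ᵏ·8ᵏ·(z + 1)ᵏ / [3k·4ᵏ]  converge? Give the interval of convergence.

[-5/4, -3/4)

By the ratio test, |a_{k+1}/a_k| = [3k/3(k+1)] · 2·8/4 → 4.
Hence the series converges for |z + 1| < 1/(4) = 1/4, so the radius of convergence is 1/4.
Endpoint z = -3/4: the terms behave like c/k; limit comparison with the harmonic series gives divergence.
At z = -5/4: the terms alternate in sign and decrease monotonically to 0 in absolute value (size ~ c/k), so the alternating series test gives convergence.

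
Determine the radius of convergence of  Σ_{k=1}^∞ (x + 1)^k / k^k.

By the Cauchy root test, |a_k|^(1/k) = 1/k → 0.
Since the k-th root of |a_k| tends to 0, the series converges for all real x; R = ∞.

R = ∞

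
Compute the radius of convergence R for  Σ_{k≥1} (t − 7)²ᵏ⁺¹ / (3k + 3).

By the ratio test, |a_{k+1}/a_k| = (3k + 3)/(3(k+1) + 3) → 1.
Since the exponent of (t − 7) increases by 2 each term, convergence requires |t − 7|² < 1, hence R = 1.

R = 1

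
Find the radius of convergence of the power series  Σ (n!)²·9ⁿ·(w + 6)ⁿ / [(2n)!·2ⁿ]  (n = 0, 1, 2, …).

Apply the ratio test: |a_{n+1}| / |a_n| = (n+1)²/[(2n+1)·(2n+2)] · 9/2, which tends to 9/8 as n → ∞.
Hence the series converges for |w + 6| < 1/(9/8) = 8/9, so the radius of convergence is 8/9.

R = 8/9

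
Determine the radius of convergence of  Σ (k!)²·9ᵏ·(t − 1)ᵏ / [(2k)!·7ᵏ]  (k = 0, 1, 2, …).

R = 28/9

The ratio of consecutive coefficients is (k+1)²/[(2k+1)·(2k+2)] · 9/7 → 9/28.
Convergence for |t − 1| · 9/28 < 1, i.e. |t − 1| < 28/9. So R = 28/9.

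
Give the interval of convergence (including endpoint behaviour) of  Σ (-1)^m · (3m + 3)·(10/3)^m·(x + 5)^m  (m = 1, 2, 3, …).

(-53/10, -47/10)

The ratio of consecutive coefficients is [(3(m+1) + 3)/(3m + 3)] · 10/3 → 10/3.
Convergence for |x + 5| · 10/3 < 1, i.e. |x + 5| < 3/10. So R = 3/10.
Endpoint x = -47/10: the m-th term does not approach 0; divergence by the term test.
Endpoint x = -53/10: the m-th term does not approach 0; divergence by the term test.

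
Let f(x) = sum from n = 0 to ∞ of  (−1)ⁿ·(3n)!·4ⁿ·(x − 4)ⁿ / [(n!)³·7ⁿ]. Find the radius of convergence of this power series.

R = 7/108

By the ratio test, |a_{n+1}/a_n| = (3n+1)·(3n+2)·(3n+3)/(n+1)³ · 4/7 → 108/7.
Convergence for |x − 4| · 108/7 < 1, i.e. |x − 4| < 7/108. So R = 7/108.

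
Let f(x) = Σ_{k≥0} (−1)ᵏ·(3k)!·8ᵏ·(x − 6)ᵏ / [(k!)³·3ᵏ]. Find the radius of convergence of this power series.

R = 1/72

Apply the ratio test: |a_{k+1}| / |a_k| = (3k+1)·(3k+2)·(3k+3)/(k+1)³ · 8/3, which tends to 72 as k → ∞.
The series converges when 72 · |x − 6| < 1, giving R = 1/72.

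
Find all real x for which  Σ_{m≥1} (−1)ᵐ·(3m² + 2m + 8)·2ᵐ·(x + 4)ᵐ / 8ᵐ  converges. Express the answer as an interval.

(-8, 0)

Apply the ratio test: |a_{m+1}| / |a_m| = [(3(m+1)² + 2(m+1) + 8)/(3m² + 2m + 8)] · 2/8, which tends to 1/4 as m → ∞.
The series converges when 1/4 · |x + 4| < 1, giving R = 4.
Check x = 0: the m-th term does not approach 0; divergence by the term test.
Check x = -8: the terms have absolute value of order m², which does not tend to 0, so the series diverges by the divergence test.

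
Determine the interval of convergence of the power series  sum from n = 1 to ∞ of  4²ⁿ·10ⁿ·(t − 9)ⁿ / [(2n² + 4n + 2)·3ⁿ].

The ratio of consecutive coefficients is [(2n² + 4n + 2)/(2(n+1)² + 4(n+1) + 2)] · 16·10/3 → 160/3.
The series converges when 160/3 · |t − 9| < 1, giving R = 3/160.
When t = 1443/160, absolute convergence follows by limit comparison with Σ 1/n².
Check t = 1437/160: absolute convergence follows by limit comparison with Σ 1/n².

[1437/160, 1443/160]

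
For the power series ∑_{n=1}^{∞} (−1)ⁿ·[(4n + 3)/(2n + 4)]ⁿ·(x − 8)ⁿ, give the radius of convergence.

R = 1/2

Applying the root test, |a_n|^(1/n) = (4n + 3)/(2n + 4) → 2.
The series converges when 2 · |x − 8| < 1, giving R = 1/2.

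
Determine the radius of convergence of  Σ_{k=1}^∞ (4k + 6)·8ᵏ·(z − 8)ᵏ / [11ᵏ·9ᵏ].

Apply the ratio test: |a_{k+1}| / |a_k| = [(4(k+1) + 6)/(4k + 6)] · 8/(11·9), which tends to 8/99 as k → ∞.
The series converges when 8/99 · |z − 8| < 1, giving R = 99/8.

R = 99/8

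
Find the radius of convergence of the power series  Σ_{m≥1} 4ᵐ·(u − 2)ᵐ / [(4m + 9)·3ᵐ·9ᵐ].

R = 27/4

By the ratio test, |a_{m+1}/a_m| = [(4m + 9)/(4(m+1) + 9)] · 4/(3·9) → 4/27.
Convergence for |u − 2| · 4/27 < 1, i.e. |u − 2| < 27/4. So R = 27/4.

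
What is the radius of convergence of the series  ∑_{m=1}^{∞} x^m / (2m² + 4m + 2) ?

R = 1

By the ratio test, |a_{m+1}/a_m| = (2m² + 4m + 2)/(2(m+1)² + 4(m+1) + 2) → 1.
So the series converges when |x| < 1 and diverges when |x| > 1; R = 1.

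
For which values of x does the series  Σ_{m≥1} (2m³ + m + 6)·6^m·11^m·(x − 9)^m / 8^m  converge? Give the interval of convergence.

Apply the ratio test: |a_{m+1}| / |a_m| = [(2(m+1)³ + (m+1) + 6)/(2m³ + m + 6)] · 6·11/8, which tends to 33/4 as m → ∞.
Hence the series converges for |x − 9| < 1/(33/4) = 4/33, so the radius of convergence is 4/33.
At x = 301/33: the m-th term does not approach 0; divergence by the term test.
Endpoint x = 293/33: the m-th term does not approach 0; divergence by the term test.

(293/33, 301/33)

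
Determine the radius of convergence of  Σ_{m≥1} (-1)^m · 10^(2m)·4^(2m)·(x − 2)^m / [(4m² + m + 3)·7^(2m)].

Ratio test: |a_{m+1}/a_m| = [(4m² + m + 3)/(4(m+1)² + (m+1) + 3)] · 100·16/49 → 1600/49 as m → ∞.
Convergence for |x − 2| · 1600/49 < 1, i.e. |x − 2| < 49/1600. So R = 49/1600.

R = 49/1600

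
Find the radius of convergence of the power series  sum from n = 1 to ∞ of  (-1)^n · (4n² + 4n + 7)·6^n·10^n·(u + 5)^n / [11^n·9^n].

Apply the ratio test: |a_{n+1}| / |a_n| = [(4(n+1)² + 4(n+1) + 7)/(4n² + 4n + 7)] · 6·10/(11·9), which tends to 20/33 as n → ∞.
Convergence for |u + 5| · 20/33 < 1, i.e. |u + 5| < 33/20. So R = 33/20.

R = 33/20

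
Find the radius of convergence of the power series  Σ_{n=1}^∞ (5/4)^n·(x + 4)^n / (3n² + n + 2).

R = 4/5

Apply the ratio test: |a_{n+1}| / |a_n| = [(3n² + n + 2)/(3(n+1)² + (n+1) + 2)] · 5/4, which tends to 5/4 as n → ∞.
The series converges when 5/4 · |x + 4| < 1, giving R = 4/5.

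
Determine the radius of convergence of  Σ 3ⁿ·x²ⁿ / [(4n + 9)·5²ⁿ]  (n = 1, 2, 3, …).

The ratio of consecutive coefficients is [(4n + 9)/(4(n+1) + 9)] · 3/25 → 3/25.
Writing y = x², the series in y has radius 25/3, so |x| < √(25/3) and R = 5√3/3.

R = 5√3/3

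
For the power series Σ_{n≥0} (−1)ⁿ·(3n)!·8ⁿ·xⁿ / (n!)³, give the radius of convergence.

R = 1/216

Apply the ratio test: |a_{n+1}| / |a_n| = (3n+1)·(3n+2)·(3n+3)/(n+1)³ · 8, which tends to 216 as n → ∞.
Hence the series converges for |x| < 1/(216) = 1/216, so the radius of convergence is 1/216.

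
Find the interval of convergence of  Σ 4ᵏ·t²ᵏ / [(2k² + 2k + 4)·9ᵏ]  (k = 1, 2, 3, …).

[-3/2, 3/2]

The ratio of consecutive coefficients is [(2k² + 2k + 4)/(2(k+1)² + 2(k+1) + 4)] · 4/9 → 4/9.
Since the exponent of t increases by 2 each term, convergence requires |t|² < 9/4, hence R = 3/2.
When t = 3/2, the series is dominated by a constant times Σ 1/k², which converges (p = 2 > 1).
When t = -3/2, absolute convergence follows by limit comparison with Σ 1/k².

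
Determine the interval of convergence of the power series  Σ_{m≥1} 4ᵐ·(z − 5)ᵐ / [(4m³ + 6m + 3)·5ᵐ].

[15/4, 25/4]

By the ratio test, |a_{m+1}/a_m| = [(4m³ + 6m + 3)/(4(m+1)³ + 6(m+1) + 3)] · 4/5 → 4/5.
Thus R = 1/(4/5) = 5/4.
Endpoint z = 25/4: absolute convergence follows by limit comparison with Σ 1/m³.
When z = 15/4, the series is dominated by a constant times Σ 1/m³, which converges (p = 3 > 1).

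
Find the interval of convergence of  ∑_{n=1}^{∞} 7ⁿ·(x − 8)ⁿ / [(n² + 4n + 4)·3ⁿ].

[53/7, 59/7]

Ratio test: |a_{n+1}/a_n| = [(n² + 4n + 4)/((n+1)² + 4(n+1) + 4)] · 7/3 → 7/3 as n → ∞.
Thus R = 1/(7/3) = 3/7.
Check x = 59/7: the terms are on the order of 1/n², so the series converges absolutely by comparison with the p-series (p = 2 > 1).
Endpoint x = 53/7: the series is dominated by a constant times Σ 1/n², which converges (p = 2 > 1).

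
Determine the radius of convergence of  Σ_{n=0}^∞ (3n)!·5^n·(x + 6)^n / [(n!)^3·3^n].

Ratio test: |a_{n+1}/a_n| = (3n+1)·(3n+2)·(3n+3)/(n+1)³ · 5/3 → 45 as n → ∞.
Hence the series converges for |x + 6| < 1/(45) = 1/45, so the radius of convergence is 1/45.

R = 1/45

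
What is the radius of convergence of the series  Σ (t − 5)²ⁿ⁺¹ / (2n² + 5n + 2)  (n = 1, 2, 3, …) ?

By the ratio test, |a_{n+1}/a_n| = (2n² + 5n + 2)/(2(n+1)² + 5(n+1) + 2) → 1.
Successive powers of (t − 5) differ by 2, so the series converges when |t − 5|² · 1 < 1, i.e. |t − 5| < √(1) = 1. So R = 1.

R = 1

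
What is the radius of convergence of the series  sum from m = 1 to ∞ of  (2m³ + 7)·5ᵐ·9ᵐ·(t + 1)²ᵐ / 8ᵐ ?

Apply the ratio test: |a_{m+1}| / |a_m| = [(2(m+1)³ + 7)/(2m³ + 7)] · 5·9/8, which tends to 45/8 as m → ∞.
Successive powers of (t + 1) differ by 2, so the series converges when |t + 1|² · 45/8 < 1, i.e. |t + 1| < √(8/45). So R = 2√10/15.

R = 2√10/15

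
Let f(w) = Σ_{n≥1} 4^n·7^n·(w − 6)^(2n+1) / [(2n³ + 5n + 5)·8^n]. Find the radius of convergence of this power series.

By the ratio test, |a_{n+1}/a_n| = [(2n³ + 5n + 5)/(2(n+1)³ + 5(n+1) + 5)] · 4·7/8 → 7/2.
Since the exponent of (w − 6) increases by 2 each term, convergence requires |w − 6|² < 2/7, hence R = √14/7.

R = √14/7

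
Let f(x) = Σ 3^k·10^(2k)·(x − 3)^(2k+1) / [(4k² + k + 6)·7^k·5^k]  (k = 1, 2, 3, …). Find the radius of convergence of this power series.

Apply the ratio test: |a_{k+1}| / |a_k| = [(4k² + k + 6)/(4(k+1)² + (k+1) + 6)] · 3·100/(7·5), which tends to 60/7 as k → ∞.
Writing y = (x − 3)², the series in y has radius 7/60, so |x − 3| < √(7/60) and R = √105/30.

R = √105/30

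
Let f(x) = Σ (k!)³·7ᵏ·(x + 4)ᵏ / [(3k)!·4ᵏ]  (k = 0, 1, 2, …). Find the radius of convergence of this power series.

R = 108/7

By the ratio test, |a_{k+1}/a_k| = (k+1)³/[(3k+1)·(3k+2)·(3k+3)] · 7/4 → 7/108.
Convergence for |x + 4| · 7/108 < 1, i.e. |x + 4| < 108/7. So R = 108/7.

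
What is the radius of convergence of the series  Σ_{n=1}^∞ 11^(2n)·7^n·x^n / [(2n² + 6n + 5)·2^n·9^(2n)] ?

The ratio of consecutive coefficients is [(2n² + 6n + 5)/(2(n+1)² + 6(n+1) + 5)] · 121·7/(2·81) → 847/162.
The series converges when 847/162 · |x| < 1, giving R = 162/847.

R = 162/847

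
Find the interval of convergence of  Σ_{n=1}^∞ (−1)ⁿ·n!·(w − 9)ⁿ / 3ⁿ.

{9}

The ratio of consecutive coefficients is (n+1) · 1/3 → ∞.
Since the ratio → ∞, the series diverges for every w ≠ 9, and R = 0.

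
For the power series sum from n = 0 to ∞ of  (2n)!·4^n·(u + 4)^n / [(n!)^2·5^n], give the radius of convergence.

R = 5/16

Apply the ratio test: |a_{n+1}| / |a_n| = (2n+1)·(2n+2)/(n+1)² · 4/5, which tends to 16/5 as n → ∞.
Hence the series converges for |u + 4| < 1/(16/5) = 5/16, so the radius of convergence is 5/16.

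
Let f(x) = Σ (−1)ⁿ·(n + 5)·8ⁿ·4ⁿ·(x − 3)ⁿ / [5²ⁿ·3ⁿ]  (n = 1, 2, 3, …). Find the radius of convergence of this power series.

R = 75/32

Ratio test: |a_{n+1}/a_n| = [((n+1) + 5)/(n + 5)] · 8·4/(25·3) → 32/75 as n → ∞.
Thus R = 1/(32/75) = 75/32.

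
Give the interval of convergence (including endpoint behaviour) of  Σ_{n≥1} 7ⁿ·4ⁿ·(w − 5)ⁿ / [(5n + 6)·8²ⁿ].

Apply the ratio test: |a_{n+1}| / |a_n| = [(5n + 6)/(5(n+1) + 6)] · 7·4/64, which tends to 7/16 as n → ∞.
Convergence for |w − 5| · 7/16 < 1, i.e. |w − 5| < 16/7. So R = 16/7.
Check w = 51/7: the terms behave like c/n; limit comparison with the harmonic series gives divergence.
When w = 19/7, an alternating series whose terms decrease to 0 in absolute value, so it converges by the Leibniz criterion.

[19/7, 51/7)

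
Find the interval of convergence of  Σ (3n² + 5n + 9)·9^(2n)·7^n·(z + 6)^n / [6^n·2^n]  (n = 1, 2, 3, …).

Ratio test: |a_{n+1}/a_n| = [(3(n+1)² + 5(n+1) + 9)/(3n² + 5n + 9)] · 81·7/(6·2) → 189/4 as n → ∞.
The series converges when 189/4 · |z + 6| < 1, giving R = 4/189.
When z = -1130/189, the terms do not tend to 0, so the series diverges.
At z = -1138/189: the n-th term does not approach 0; divergence by the term test.

(-1138/189, -1130/189)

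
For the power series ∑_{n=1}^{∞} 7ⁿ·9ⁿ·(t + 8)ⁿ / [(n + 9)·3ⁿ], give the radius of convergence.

R = 1/21

Ratio test: |a_{n+1}/a_n| = [(n + 9)/((n+1) + 9)] · 7·9/3 → 21 as n → ∞.
Thus R = 1/(21) = 1/21.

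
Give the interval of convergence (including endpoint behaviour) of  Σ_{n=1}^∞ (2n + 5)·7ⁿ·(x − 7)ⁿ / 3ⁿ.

(46/7, 52/7)

By the ratio test, |a_{n+1}/a_n| = [(2(n+1) + 5)/(2n + 5)] · 7/3 → 7/3.
Thus R = 1/(7/3) = 3/7.
At x = 52/7: the terms do not tend to 0, so the series diverges.
Endpoint x = 46/7: the terms do not tend to 0, so the series diverges.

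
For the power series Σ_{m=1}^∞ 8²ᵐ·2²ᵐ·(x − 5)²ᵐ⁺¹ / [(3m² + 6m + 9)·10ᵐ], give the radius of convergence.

R = √10/16

Apply the ratio test: |a_{m+1}| / |a_m| = [(3m² + 6m + 9)/(3(m+1)² + 6(m+1) + 9)] · 64·4/10, which tends to 128/5 as m → ∞.
Writing y = (x − 5)², the series in y has radius 5/128, so |x − 5| < √(5/128) and R = √10/16.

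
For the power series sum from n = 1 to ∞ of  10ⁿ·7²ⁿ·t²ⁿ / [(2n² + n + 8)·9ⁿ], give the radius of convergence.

R = 3√10/70

Ratio test: |a_{n+1}/a_n| = [(2n² + n + 8)/(2(n+1)² + (n+1) + 8)] · 10·49/9 → 490/9 as n → ∞.
Writing y = t², the series in y has radius 9/490, so |t| < √(9/490) and R = 3√10/70.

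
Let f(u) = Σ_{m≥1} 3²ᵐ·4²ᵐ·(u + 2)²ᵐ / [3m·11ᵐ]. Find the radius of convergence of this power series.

By the ratio test, |a_{m+1}/a_m| = [3m/3(m+1)] · 9·16/11 → 144/11.
Since the exponent of (u + 2) increases by 2 each term, convergence requires |u + 2|² < 11/144, hence R = √11/12.

R = √11/12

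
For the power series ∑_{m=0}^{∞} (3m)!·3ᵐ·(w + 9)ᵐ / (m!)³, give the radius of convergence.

R = 1/81

The ratio of consecutive coefficients is (3m+1)·(3m+2)·(3m+3)/(m+1)³ · 3 → 81.
Hence the series converges for |w + 9| < 1/(81) = 1/81, so the radius of convergence is 1/81.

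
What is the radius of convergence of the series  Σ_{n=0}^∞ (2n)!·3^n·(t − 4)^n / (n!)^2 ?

R = 1/12

Ratio test: |a_{n+1}/a_n| = (2n+1)·(2n+2)/(n+1)² · 3 → 12 as n → ∞.
Thus R = 1/(12) = 1/12.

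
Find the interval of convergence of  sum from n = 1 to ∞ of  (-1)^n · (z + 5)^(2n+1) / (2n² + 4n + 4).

[-6, -4]

The ratio of consecutive coefficients is (2n² + 4n + 4)/(2(n+1)² + 4(n+1) + 4) → 1.
Successive powers of (z + 5) differ by 2, so the series converges when |z + 5|² · 1 < 1, i.e. |z + 5| < √(1) = 1. So R = 1.
Check z = -4: absolute convergence follows by limit comparison with Σ 1/n².
When z = -6, absolute convergence follows by limit comparison with Σ 1/n².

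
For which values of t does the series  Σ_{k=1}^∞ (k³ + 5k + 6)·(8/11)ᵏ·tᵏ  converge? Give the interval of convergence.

(-11/8, 11/8)

By the ratio test, |a_{k+1}/a_k| = [((k+1)³ + 5(k+1) + 6)/(k³ + 5k + 6)] · 8/11 → 8/11.
Hence the series converges for |t| < 1/(8/11) = 11/8, so the radius of convergence is 11/8.
At t = 11/8: the terms have absolute value of order k³, which does not tend to 0, so the series diverges by the divergence test.
Check t = -11/8: the k-th term does not approach 0; divergence by the term test.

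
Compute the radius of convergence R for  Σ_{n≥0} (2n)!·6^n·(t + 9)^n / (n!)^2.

By the ratio test, |a_{n+1}/a_n| = (2n+1)·(2n+2)/(n+1)² · 6 → 24.
Hence the series converges for |t + 9| < 1/(24) = 1/24, so the radius of convergence is 1/24.

R = 1/24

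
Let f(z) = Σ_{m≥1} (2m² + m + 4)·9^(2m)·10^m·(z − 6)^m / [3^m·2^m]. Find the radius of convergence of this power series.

R = 1/135

The ratio of consecutive coefficients is [(2(m+1)² + (m+1) + 4)/(2m² + m + 4)] · 81·10/(3·2) → 135.
Convergence for |z − 6| · 135 < 1, i.e. |z − 6| < 1/135. So R = 1/135.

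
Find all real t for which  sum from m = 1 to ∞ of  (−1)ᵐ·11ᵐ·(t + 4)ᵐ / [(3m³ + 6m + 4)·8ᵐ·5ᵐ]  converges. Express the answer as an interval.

Apply the ratio test: |a_{m+1}| / |a_m| = [(3m³ + 6m + 4)/(3(m+1)³ + 6(m+1) + 4)] · 11/(8·5), which tends to 11/40 as m → ∞.
Thus R = 1/(11/40) = 40/11.
Check t = -4/11: the series is dominated by a constant times Σ 1/m³, which converges (p = 3 > 1).
Endpoint t = -84/11: the terms are on the order of 1/m³, so the series converges absolutely by comparison with the p-series (p = 3 > 1).

[-84/11, -4/11]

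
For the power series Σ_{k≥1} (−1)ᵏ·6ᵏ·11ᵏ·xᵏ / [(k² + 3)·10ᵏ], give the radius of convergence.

By the ratio test, |a_{k+1}/a_k| = [(k² + 3)/((k+1)² + 3)] · 6·11/10 → 33/5.
Thus R = 1/(33/5) = 5/33.

R = 5/33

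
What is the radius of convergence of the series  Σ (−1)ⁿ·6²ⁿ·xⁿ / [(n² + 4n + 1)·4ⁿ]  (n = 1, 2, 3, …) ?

R = 1/9

By the ratio test, |a_{n+1}/a_n| = [(n² + 4n + 1)/((n+1)² + 4(n+1) + 1)] · 36/4 → 9.
Convergence for |x| · 9 < 1, i.e. |x| < 1/9. So R = 1/9.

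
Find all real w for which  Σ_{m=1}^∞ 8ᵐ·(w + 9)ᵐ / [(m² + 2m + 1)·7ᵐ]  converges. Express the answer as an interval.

Apply the ratio test: |a_{m+1}| / |a_m| = [(m² + 2m + 1)/((m+1)² + 2(m+1) + 1)] · 8/7, which tends to 8/7 as m → ∞.
Convergence for |w + 9| · 8/7 < 1, i.e. |w + 9| < 7/8. So R = 7/8.
Endpoint w = -65/8: the terms are on the order of 1/m², so the series converges absolutely by comparison with the p-series (p = 2 > 1).
Endpoint w = -79/8: the series is dominated by a constant times Σ 1/m², which converges (p = 2 > 1).

[-79/8, -65/8]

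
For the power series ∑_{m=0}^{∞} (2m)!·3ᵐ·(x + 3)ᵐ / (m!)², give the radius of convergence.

The ratio of consecutive coefficients is (2m+1)·(2m+2)/(m+1)² · 3 → 12.
The series converges when 12 · |x + 3| < 1, giving R = 1/12.

R = 1/12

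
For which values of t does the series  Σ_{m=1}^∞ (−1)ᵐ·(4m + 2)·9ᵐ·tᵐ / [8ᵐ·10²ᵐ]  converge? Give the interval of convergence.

(-800/9, 800/9)

The ratio of consecutive coefficients is [(4(m+1) + 2)/(4m + 2)] · 9/(8·100) → 9/800.
Thus R = 1/(9/800) = 800/9.
When t = 800/9, the terms do not tend to 0, so the series diverges.
Endpoint t = -800/9: the terms do not tend to 0, so the series diverges.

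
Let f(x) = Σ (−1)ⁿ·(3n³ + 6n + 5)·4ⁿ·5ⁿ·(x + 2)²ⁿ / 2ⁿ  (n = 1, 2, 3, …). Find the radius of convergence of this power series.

The ratio of consecutive coefficients is [(3(n+1)³ + 6(n+1) + 5)/(3n³ + 6n + 5)] · 4·5/2 → 10.
Since the exponent of (x + 2) increases by 2 each term, convergence requires |x + 2|² < 1/10, hence R = √10/10.

R = √10/10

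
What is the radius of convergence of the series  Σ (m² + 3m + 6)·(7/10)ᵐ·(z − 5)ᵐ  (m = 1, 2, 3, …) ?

R = 10/7

Ratio test: |a_{m+1}/a_m| = [((m+1)² + 3(m+1) + 6)/(m² + 3m + 6)] · 7/10 → 7/10 as m → ∞.
The series converges when 7/10 · |z − 5| < 1, giving R = 10/7.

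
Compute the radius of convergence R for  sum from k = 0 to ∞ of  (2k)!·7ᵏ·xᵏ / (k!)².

R = 1/28

The ratio of consecutive coefficients is (2k+1)·(2k+2)/(k+1)² · 7 → 28.
Hence the series converges for |x| < 1/(28) = 1/28, so the radius of convergence is 1/28.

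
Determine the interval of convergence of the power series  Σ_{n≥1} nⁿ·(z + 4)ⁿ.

{-4}

Applying the root test, |a_n|^(1/n) = n → ∞.
Since the n-th root of |a_n| is unbounded, the series converges only at z = -4; R = 0.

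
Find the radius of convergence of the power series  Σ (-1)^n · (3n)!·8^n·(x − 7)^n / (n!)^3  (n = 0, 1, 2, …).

Apply the ratio test: |a_{n+1}| / |a_n| = (3n+1)·(3n+2)·(3n+3)/(n+1)³ · 8, which tends to 216 as n → ∞.
Thus R = 1/(216) = 1/216.

R = 1/216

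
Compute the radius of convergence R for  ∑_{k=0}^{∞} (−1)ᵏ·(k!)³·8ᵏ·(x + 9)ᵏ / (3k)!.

R = 27/8

Ratio test: |a_{k+1}/a_k| = (k+1)³/[(3k+1)·(3k+2)·(3k+3)] · 8 → 8/27 as k → ∞.
Hence the series converges for |x + 9| < 1/(8/27) = 27/8, so the radius of convergence is 27/8.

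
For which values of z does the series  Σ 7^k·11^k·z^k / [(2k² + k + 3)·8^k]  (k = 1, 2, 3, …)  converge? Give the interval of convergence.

[-8/77, 8/77]

By the ratio test, |a_{k+1}/a_k| = [(2k² + k + 3)/(2(k+1)² + (k+1) + 3)] · 7·11/8 → 77/8.
Hence the series converges for |z| < 1/(77/8) = 8/77, so the radius of convergence is 8/77.
At z = 8/77: the series is dominated by a constant times Σ 1/k², which converges (p = 2 > 1).
Endpoint z = -8/77: the series is dominated by a constant times Σ 1/k², which converges (p = 2 > 1).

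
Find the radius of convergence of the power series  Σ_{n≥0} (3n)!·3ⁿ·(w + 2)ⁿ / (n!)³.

R = 1/81

Apply the ratio test: |a_{n+1}| / |a_n| = (3n+1)·(3n+2)·(3n+3)/(n+1)³ · 3, which tends to 81 as n → ∞.
Hence the series converges for |w + 2| < 1/(81) = 1/81, so the radius of convergence is 1/81.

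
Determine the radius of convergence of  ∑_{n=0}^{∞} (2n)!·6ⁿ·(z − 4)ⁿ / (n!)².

The ratio of consecutive coefficients is (2n+1)·(2n+2)/(n+1)² · 6 → 24.
Thus R = 1/(24) = 1/24.

R = 1/24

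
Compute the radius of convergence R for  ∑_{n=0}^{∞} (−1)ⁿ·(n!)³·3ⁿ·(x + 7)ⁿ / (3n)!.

By the ratio test, |a_{n+1}/a_n| = (n+1)³/[(3n+1)·(3n+2)·(3n+3)] · 3 → 1/9.
Convergence for |x + 7| · 1/9 < 1, i.e. |x + 7| < 9. So R = 9.

R = 9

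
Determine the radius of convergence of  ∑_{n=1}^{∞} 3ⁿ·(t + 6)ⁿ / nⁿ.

R = ∞

Root test: |a_n|^(1/n) = 3/n → 0.
Since the n-th root of |a_n| tends to 0, the series converges for all real t; R = ∞.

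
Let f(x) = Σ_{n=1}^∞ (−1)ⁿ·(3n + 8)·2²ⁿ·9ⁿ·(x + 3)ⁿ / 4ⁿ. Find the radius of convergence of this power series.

R = 1/9

Apply the ratio test: |a_{n+1}| / |a_n| = [(3(n+1) + 8)/(3n + 8)] · 4·9/4, which tends to 9 as n → ∞.
Convergence for |x + 3| · 9 < 1, i.e. |x + 3| < 1/9. So R = 1/9.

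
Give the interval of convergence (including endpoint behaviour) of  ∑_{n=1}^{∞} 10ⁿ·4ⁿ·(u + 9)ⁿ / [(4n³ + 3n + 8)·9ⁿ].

[-369/40, -351/40]

Apply the ratio test: |a_{n+1}| / |a_n| = [(4n³ + 3n + 8)/(4(n+1)³ + 3(n+1) + 8)] · 10·4/9, which tends to 40/9 as n → ∞.
The series converges when 40/9 · |u + 9| < 1, giving R = 9/40.
Endpoint u = -351/40: absolute convergence follows by limit comparison with Σ 1/n³.
Check u = -369/40: the series is dominated by a constant times Σ 1/n³, which converges (p = 3 > 1).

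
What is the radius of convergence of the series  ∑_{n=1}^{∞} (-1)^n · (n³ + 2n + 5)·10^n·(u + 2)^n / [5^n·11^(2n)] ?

R = 121/2

Ratio test: |a_{n+1}/a_n| = [((n+1)³ + 2(n+1) + 5)/(n³ + 2n + 5)] · 10/(5·121) → 2/121 as n → ∞.
The series converges when 2/121 · |u + 2| < 1, giving R = 121/2.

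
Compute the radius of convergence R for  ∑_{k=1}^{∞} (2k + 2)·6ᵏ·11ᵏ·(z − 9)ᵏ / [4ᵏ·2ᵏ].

R = 4/33

Apply the ratio test: |a_{k+1}| / |a_k| = [(2(k+1) + 2)/(2k + 2)] · 6·11/(4·2), which tends to 33/4 as k → ∞.
Thus R = 1/(33/4) = 4/33.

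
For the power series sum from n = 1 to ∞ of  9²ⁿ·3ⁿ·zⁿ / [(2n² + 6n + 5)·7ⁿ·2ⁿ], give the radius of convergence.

R = 14/243

Apply the ratio test: |a_{n+1}| / |a_n| = [(2n² + 6n + 5)/(2(n+1)² + 6(n+1) + 5)] · 81·3/(7·2), which tends to 243/14 as n → ∞.
Hence the series converges for |z| < 1/(243/14) = 14/243, so the radius of convergence is 14/243.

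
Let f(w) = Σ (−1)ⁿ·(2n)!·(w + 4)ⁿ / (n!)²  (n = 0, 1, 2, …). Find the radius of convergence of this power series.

Apply the ratio test: |a_{n+1}| / |a_n| = (2n+1)·(2n+2)/(n+1)², which tends to 4 as n → ∞.
Hence the series converges for |w + 4| < 1/(4) = 1/4, so the radius of convergence is 1/4.

R = 1/4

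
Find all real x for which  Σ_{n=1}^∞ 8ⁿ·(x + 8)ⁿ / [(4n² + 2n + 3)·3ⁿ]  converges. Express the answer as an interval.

The ratio of consecutive coefficients is [(4n² + 2n + 3)/(4(n+1)² + 2(n+1) + 3)] · 8/3 → 8/3.
The series converges when 8/3 · |x + 8| < 1, giving R = 3/8.
When x = -61/8, the series is dominated by a constant times Σ 1/n², which converges (p = 2 > 1).
At x = -67/8: the terms are on the order of 1/n², so the series converges absolutely by comparison with the p-series (p = 2 > 1).

[-67/8, -61/8]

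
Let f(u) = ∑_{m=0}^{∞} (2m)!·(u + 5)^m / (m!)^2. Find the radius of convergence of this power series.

R = 1/4

Apply the ratio test: |a_{m+1}| / |a_m| = (2m+1)·(2m+2)/(m+1)², which tends to 4 as m → ∞.
Convergence for |u + 5| · 4 < 1, i.e. |u + 5| < 1/4. So R = 1/4.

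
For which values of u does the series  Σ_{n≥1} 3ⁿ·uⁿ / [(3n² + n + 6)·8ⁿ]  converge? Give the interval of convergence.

[-8/3, 8/3]

By the ratio test, |a_{n+1}/a_n| = [(3n² + n + 6)/(3(n+1)² + (n+1) + 6)] · 3/8 → 3/8.
Convergence for |u| · 3/8 < 1, i.e. |u| < 8/3. So R = 8/3.
Endpoint u = 8/3: the series is dominated by a constant times Σ 1/n², which converges (p = 2 > 1).
When u = -8/3, absolute convergence follows by limit comparison with Σ 1/n².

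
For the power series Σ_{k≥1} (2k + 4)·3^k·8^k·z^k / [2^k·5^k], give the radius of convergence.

Ratio test: |a_{k+1}/a_k| = [(2(k+1) + 4)/(2k + 4)] · 3·8/(2·5) → 12/5 as k → ∞.
Hence the series converges for |z| < 1/(12/5) = 5/12, so the radius of convergence is 5/12.

R = 5/12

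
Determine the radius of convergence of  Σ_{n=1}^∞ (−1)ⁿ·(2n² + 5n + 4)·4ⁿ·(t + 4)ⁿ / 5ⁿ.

R = 5/4

The ratio of consecutive coefficients is [(2(n+1)² + 5(n+1) + 4)/(2n² + 5n + 4)] · 4/5 → 4/5.
Hence the series converges for |t + 4| < 1/(4/5) = 5/4, so the radius of convergence is 5/4.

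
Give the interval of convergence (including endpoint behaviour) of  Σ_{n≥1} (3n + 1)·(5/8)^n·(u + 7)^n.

(-43/5, -27/5)

Ratio test: |a_{n+1}/a_n| = [(3(n+1) + 1)/(3n + 1)] · 5/8 → 5/8 as n → ∞.
Hence the series converges for |u + 7| < 1/(5/8) = 8/5, so the radius of convergence is 8/5.
Check u = -27/5: the n-th term does not approach 0; divergence by the term test.
When u = -43/5, the terms have absolute value of order n, which does not tend to 0, so the series diverges by the divergence test.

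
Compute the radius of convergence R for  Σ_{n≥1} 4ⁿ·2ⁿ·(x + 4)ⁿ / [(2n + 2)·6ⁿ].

The ratio of consecutive coefficients is [(2n + 2)/(2(n+1) + 2)] · 4·2/6 → 4/3.
The series converges when 4/3 · |x + 4| < 1, giving R = 3/4.

R = 3/4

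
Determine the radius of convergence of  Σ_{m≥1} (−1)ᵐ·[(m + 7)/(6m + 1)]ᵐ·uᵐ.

By the Cauchy root test, |a_m|^(1/m) = (m + 7)/(6m + 1) → 1/6.
Convergence for |u| · 1/6 < 1, i.e. |u| < 6. So R = 6.

R = 6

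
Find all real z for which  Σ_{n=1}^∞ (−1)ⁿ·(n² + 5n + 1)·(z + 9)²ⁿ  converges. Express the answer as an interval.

By the ratio test, |a_{n+1}/a_n| = ((n+1)² + 5(n+1) + 1)/(n² + 5n + 1) → 1.
Since the exponent of (z + 9) increases by 2 each term, convergence requires |z + 9|² < 1, hence R = 1.
When z = -8, the terms have absolute value of order n², which does not tend to 0, so the series diverges by the divergence test.
Check z = -10: the terms do not tend to 0, so the series diverges.

(-10, -8)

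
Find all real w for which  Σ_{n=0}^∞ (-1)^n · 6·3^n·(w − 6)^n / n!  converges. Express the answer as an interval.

(−∞, ∞)

The ratio of consecutive coefficients is 6/6 · 3 · 1/(n+1) → 0.
Since the limit is 0 < 1 for every w, the series converges on all of ℝ and R = ∞.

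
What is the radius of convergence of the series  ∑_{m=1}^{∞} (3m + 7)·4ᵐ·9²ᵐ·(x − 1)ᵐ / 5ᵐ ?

By the ratio test, |a_{m+1}/a_m| = [(3(m+1) + 7)/(3m + 7)] · 4·81/5 → 324/5.
Thus R = 1/(324/5) = 5/324.

R = 5/324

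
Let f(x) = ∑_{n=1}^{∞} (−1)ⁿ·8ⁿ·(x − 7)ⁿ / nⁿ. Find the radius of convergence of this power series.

R = ∞

Root test: |a_n|^(1/n) = 8/n → 0.
Since the n-th root of |a_n| tends to 0, the series converges for all real x; R = ∞.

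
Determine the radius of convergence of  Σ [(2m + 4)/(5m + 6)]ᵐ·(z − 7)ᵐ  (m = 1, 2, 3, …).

R = 5/2

Applying the root test, |a_m|^(1/m) = (2m + 4)/(5m + 6) → 2/5.
Hence the series converges for |z − 7| < 1/(2/5) = 5/2, so the radius of convergence is 5/2.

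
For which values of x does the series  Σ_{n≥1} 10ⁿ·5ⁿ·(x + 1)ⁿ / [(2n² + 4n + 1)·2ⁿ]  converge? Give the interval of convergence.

[-26/25, -24/25]

The ratio of consecutive coefficients is [(2n² + 4n + 1)/(2(n+1)² + 4(n+1) + 1)] · 10·5/2 → 25.
Hence the series converges for |x + 1| < 1/(25) = 1/25, so the radius of convergence is 1/25.
Endpoint x = -24/25: the terms are on the order of 1/n², so the series converges absolutely by comparison with the p-series (p = 2 > 1).
At x = -26/25: absolute convergence follows by limit comparison with Σ 1/n².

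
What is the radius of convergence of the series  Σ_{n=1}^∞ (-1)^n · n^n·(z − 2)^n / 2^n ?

Applying the root test, |a_n|^(1/n) = n/2 → ∞.
Since the n-th root of |a_n| is unbounded, the series converges only at z = 2; R = 0.

R = 0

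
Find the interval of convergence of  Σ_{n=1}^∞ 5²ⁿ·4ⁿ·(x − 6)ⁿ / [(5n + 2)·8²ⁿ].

Ratio test: |a_{n+1}/a_n| = [(5n + 2)/(5(n+1) + 2)] · 25·4/64 → 25/16 as n → ∞.
Thus R = 1/(25/16) = 16/25.
Endpoint x = 166/25: the terms are asymptotic to a nonzero constant times 1/n, so the series diverges by limit comparison with Σ 1/n.
When x = 134/25, convergence follows from the alternating series test (terms decrease monotonically to 0).

[134/25, 166/25)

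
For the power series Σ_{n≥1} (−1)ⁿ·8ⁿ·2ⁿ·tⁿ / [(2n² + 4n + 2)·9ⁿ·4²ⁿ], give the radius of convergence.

R = 9

By the ratio test, |a_{n+1}/a_n| = [(2n² + 4n + 2)/(2(n+1)² + 4(n+1) + 2)] · 8·2/(9·16) → 1/9.
Thus R = 1/(1/9) = 9.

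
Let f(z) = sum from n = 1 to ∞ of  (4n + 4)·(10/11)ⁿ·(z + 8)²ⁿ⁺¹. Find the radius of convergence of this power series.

R = √110/10

Ratio test: |a_{n+1}/a_n| = [(4(n+1) + 4)/(4n + 4)] · 10/11 → 10/11 as n → ∞.
Successive powers of (z + 8) differ by 2, so the series converges when |z + 8|² · 10/11 < 1, i.e. |z + 8| < √(11/10). So R = √110/10.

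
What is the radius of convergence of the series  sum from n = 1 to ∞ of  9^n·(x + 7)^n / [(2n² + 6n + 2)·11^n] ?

The ratio of consecutive coefficients is [(2n² + 6n + 2)/(2(n+1)² + 6(n+1) + 2)] · 9/11 → 9/11.
Hence the series converges for |x + 7| < 1/(9/11) = 11/9, so the radius of convergence is 11/9.

R = 11/9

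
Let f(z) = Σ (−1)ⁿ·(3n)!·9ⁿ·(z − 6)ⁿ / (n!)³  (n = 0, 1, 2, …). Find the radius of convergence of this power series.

By the ratio test, |a_{n+1}/a_n| = (3n+1)·(3n+2)·(3n+3)/(n+1)³ · 9 → 243.
Convergence for |z − 6| · 243 < 1, i.e. |z − 6| < 1/243. So R = 1/243.

R = 1/243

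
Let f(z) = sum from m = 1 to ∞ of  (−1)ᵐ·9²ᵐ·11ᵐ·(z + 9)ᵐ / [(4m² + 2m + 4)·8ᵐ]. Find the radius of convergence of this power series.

R = 8/891

Apply the ratio test: |a_{m+1}| / |a_m| = [(4m² + 2m + 4)/(4(m+1)² + 2(m+1) + 4)] · 81·11/8, which tends to 891/8 as m → ∞.
Convergence for |z + 9| · 891/8 < 1, i.e. |z + 9| < 8/891. So R = 8/891.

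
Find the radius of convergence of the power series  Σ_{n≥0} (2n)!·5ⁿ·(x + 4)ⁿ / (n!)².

Ratio test: |a_{n+1}/a_n| = (2n+1)·(2n+2)/(n+1)² · 5 → 20 as n → ∞.
Thus R = 1/(20) = 1/20.

R = 1/20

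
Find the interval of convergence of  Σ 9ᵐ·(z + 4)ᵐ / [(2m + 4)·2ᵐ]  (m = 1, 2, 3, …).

[-38/9, -34/9)

Apply the ratio test: |a_{m+1}| / |a_m| = [(2m + 4)/(2(m+1) + 4)] · 9/2, which tends to 9/2 as m → ∞.
Convergence for |z + 4| · 9/2 < 1, i.e. |z + 4| < 2/9. So R = 2/9.
Endpoint z = -34/9: comparison with the harmonic series Σ 1/m shows the series diverges.
Endpoint z = -38/9: convergence follows from the alternating series test (terms decrease monotonically to 0).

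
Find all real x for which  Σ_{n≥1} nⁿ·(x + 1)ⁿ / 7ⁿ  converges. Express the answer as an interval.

{-1}

By the Cauchy root test, |a_n|^(1/n) = n/7 → ∞.
Since the n-th root of |a_n| is unbounded, the series converges only at x = -1; R = 0.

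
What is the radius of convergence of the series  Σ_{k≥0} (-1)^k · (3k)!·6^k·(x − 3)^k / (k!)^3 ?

R = 1/162

The ratio of consecutive coefficients is (3k+1)·(3k+2)·(3k+3)/(k+1)³ · 6 → 162.
Hence the series converges for |x − 3| < 1/(162) = 1/162, so the radius of convergence is 1/162.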